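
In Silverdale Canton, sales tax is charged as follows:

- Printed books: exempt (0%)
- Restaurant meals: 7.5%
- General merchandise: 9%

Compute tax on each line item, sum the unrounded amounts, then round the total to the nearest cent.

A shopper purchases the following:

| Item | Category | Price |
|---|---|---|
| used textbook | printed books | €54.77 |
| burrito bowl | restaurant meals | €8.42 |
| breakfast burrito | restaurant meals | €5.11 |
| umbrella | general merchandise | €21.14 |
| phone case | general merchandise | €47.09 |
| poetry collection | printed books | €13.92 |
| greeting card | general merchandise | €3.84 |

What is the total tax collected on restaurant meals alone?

Burrito bowl €8.42: restaurant meals → 7.5% → €0.6315
Breakfast burrito €5.11: restaurant meals → 7.5% → €0.38325
Tax on restaurant meals: unrounded sum = €1.01475 → €1.01

€1.01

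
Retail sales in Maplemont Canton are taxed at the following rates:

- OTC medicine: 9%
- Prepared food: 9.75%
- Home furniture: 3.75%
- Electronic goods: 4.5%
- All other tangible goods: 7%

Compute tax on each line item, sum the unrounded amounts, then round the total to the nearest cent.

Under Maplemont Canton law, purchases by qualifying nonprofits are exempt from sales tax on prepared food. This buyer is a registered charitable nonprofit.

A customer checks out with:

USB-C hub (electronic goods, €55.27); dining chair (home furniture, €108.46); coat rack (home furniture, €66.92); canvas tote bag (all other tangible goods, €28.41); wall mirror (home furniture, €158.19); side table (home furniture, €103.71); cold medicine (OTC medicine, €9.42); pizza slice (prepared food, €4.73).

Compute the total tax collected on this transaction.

€21.72

USB-C hub €55.27: electronic goods → 4.5% → €2.48715
Dining chair €108.46: home furniture → 3.75% → €4.06725
Coat rack €66.92: home furniture → 3.75% → €2.5095
Canvas tote bag €28.41: all other tangible goods → 7% → €1.9887
Wall mirror €158.19: home furniture → 3.75% → €5.932125
Side table €103.71: home furniture → 3.75% → €3.889125
Cold medicine €9.42: OTC medicine → 9% → €0.8478
Pizza slice €4.73: prepared food, buyer-exempt → 0% → €0.00
Unrounded tax sum = €21.72165 → €21.72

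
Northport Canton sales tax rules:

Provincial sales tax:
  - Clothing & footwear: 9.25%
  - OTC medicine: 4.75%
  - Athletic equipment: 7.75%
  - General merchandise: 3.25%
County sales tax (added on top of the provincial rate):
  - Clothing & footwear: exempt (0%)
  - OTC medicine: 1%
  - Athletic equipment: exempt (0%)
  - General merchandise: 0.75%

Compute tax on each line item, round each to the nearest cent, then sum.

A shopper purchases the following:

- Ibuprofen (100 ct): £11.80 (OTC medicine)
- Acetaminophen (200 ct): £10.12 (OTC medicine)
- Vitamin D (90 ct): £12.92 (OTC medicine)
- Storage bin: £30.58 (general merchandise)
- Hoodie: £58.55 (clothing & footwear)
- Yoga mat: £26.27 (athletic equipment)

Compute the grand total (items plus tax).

£160.92

Ibuprofen (100 ct) £11.80: OTC medicine → 4.75% + 1% county = 5.75% → £0.68
Acetaminophen (200 ct) £10.12: OTC medicine → 4.75% + 1% county = 5.75% → £0.58
Vitamin D (90 ct) £12.92: OTC medicine → 4.75% + 1% county = 5.75% → £0.74
Storage bin £30.58: general merchandise → 3.25% + 0.75% county = 4% → £1.22
Hoodie £58.55: clothing & footwear → 9.25% + 0% county = 9.25% → £5.42
Yoga mat £26.27: athletic equipment → 7.75% + 0% county = 7.75% → £2.04
Subtotal = £150.24; tax = £10.68; total due = £160.92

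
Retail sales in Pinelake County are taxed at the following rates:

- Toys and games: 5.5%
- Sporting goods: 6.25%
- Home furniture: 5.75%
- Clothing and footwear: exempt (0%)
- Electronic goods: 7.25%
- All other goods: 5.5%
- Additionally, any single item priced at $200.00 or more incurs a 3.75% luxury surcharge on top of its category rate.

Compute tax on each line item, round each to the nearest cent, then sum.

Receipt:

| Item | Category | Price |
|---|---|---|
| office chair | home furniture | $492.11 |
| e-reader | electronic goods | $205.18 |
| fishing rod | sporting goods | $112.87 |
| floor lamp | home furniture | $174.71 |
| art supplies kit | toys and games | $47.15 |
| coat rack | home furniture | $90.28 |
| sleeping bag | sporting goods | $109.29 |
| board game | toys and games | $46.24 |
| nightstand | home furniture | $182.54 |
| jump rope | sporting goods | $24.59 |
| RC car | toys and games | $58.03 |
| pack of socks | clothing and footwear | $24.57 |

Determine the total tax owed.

Office chair $492.11: home furniture → 5.75% + 3.75% surcharge = 9.5% → $46.75
E-reader $205.18: electronic goods → 7.25% + 3.75% surcharge = 11% → $22.57
Fishing rod $112.87: sporting goods → 6.25% → $7.05
Floor lamp $174.71: home furniture → 5.75% → $10.05
Art supplies kit $47.15: toys and games → 5.5% → $2.59
Coat rack $90.28: home furniture → 5.75% → $5.19
Sleeping bag $109.29: sporting goods → 6.25% → $6.83
Board game $46.24: toys and games → 5.5% → $2.54
Nightstand $182.54: home furniture → 5.75% → $10.50
Jump rope $24.59: sporting goods → 6.25% → $1.54
RC car $58.03: toys and games → 5.5% → $3.19
Pack of socks $24.57: clothing and footwear → 0% → $0.00
Total tax = $46.75 + $22.57 + $7.05 + $10.05 + $2.59 + $5.19 + $6.83 + $2.54 + $10.50 + $1.54 + $3.19 = $118.80

$118.80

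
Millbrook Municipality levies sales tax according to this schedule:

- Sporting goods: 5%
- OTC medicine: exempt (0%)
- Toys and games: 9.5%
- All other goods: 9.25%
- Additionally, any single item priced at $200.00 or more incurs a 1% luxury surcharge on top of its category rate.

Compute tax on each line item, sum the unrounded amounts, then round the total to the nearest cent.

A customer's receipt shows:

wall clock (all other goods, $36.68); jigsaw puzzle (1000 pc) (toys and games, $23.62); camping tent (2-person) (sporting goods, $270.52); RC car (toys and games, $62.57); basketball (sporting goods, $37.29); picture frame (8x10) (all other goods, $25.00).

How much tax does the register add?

$31.99

Wall clock $36.68: all other goods → 9.25% → $3.3929
Jigsaw puzzle (1000 pc) $23.62: toys and games → 9.5% → $2.2439
Camping tent (2-person) $270.52: sporting goods → 5% + 1% surcharge = 6% → $16.2312
RC car $62.57: toys and games → 9.5% → $5.94415
Basketball $37.29: sporting goods → 5% → $1.8645
Picture frame (8x10) $25.00: all other goods → 9.25% → $2.3125
Unrounded tax sum = $31.98915 → $31.99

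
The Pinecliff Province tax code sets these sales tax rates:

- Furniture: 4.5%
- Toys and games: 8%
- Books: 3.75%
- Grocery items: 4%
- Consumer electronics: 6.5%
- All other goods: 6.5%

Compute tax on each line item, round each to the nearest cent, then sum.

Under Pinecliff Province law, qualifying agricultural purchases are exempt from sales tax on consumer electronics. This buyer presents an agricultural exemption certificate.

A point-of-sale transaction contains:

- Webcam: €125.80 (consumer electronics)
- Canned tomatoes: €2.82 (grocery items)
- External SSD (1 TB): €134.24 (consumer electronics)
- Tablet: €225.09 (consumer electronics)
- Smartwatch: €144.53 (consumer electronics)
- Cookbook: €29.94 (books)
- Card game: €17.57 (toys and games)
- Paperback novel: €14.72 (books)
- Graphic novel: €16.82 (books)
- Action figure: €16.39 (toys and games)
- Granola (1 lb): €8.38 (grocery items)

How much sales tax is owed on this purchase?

Webcam €125.80: consumer electronics, buyer-exempt → 0% → €0.00
Canned tomatoes €2.82: grocery items → 4% → €0.11
External SSD (1 TB) €134.24: consumer electronics, buyer-exempt → 0% → €0.00
Tablet €225.09: consumer electronics, buyer-exempt → 0% → €0.00
Smartwatch €144.53: consumer electronics, buyer-exempt → 0% → €0.00
Cookbook €29.94: books → 3.75% → €1.12
Card game €17.57: toys and games → 8% → €1.41
Paperback novel €14.72: books → 3.75% → €0.55
Graphic novel €16.82: books → 3.75% → €0.63
Action figure €16.39: toys and games → 8% → €1.31
Granola (1 lb) €8.38: grocery items → 4% → €0.34
Total tax = €0.11 + €1.12 + €1.41 + €0.55 + €0.63 + €1.31 + €0.34 = €5.47

€5.47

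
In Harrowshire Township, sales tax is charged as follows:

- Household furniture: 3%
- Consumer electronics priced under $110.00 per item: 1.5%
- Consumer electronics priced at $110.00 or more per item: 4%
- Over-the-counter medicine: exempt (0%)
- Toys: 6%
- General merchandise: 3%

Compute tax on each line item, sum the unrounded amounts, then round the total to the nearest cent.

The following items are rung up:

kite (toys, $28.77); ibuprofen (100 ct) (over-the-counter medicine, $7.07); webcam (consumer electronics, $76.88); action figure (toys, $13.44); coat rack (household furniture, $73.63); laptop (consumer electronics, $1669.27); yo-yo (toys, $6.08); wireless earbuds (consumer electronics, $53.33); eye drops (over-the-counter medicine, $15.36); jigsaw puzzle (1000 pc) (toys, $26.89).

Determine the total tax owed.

Kite $28.77: toys → 6% → $1.7262
Ibuprofen (100 ct) $7.07: over-the-counter medicine → 0% → $0.00
Webcam $76.88: consumer electronics, under $110.00 → 1.5% → $1.1532
Action figure $13.44: toys → 6% → $0.8064
Coat rack $73.63: household furniture → 3% → $2.2089
Laptop $1669.27: consumer electronics, $110.00 or more → 4% → $66.7708
Yo-yo $6.08: toys → 6% → $0.3648
Wireless earbuds $53.33: consumer electronics, under $110.00 → 1.5% → $0.79995
Eye drops $15.36: over-the-counter medicine → 0% → $0.00
Jigsaw puzzle (1000 pc) $26.89: toys → 6% → $1.6134
Unrounded tax sum = $75.44365 → $75.44

$75.44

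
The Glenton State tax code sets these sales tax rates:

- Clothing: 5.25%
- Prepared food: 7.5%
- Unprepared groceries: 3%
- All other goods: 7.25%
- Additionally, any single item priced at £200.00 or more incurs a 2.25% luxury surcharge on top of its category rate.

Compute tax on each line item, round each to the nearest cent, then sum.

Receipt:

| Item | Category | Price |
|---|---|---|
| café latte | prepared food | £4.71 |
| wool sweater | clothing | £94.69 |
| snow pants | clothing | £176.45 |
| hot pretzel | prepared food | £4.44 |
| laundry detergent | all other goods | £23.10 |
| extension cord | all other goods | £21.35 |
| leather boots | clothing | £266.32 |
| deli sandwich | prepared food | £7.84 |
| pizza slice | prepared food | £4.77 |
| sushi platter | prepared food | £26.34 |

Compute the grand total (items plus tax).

Café latte £4.71: prepared food → 7.5% → £0.35
Wool sweater £94.69: clothing → 5.25% → £4.97
Snow pants £176.45: clothing → 5.25% → £9.26
Hot pretzel £4.44: prepared food → 7.5% → £0.33
Laundry detergent £23.10: all other goods → 7.25% → £1.67
Extension cord £21.35: all other goods → 7.25% → £1.55
Leather boots £266.32: clothing → 5.25% + 2.25% surcharge = 7.5% → £19.97
Deli sandwich £7.84: prepared food → 7.5% → £0.59
Pizza slice £4.77: prepared food → 7.5% → £0.36
Sushi platter £26.34: prepared food → 7.5% → £1.98
Subtotal = £630.01; tax = £41.03; total due = £671.04

£671.04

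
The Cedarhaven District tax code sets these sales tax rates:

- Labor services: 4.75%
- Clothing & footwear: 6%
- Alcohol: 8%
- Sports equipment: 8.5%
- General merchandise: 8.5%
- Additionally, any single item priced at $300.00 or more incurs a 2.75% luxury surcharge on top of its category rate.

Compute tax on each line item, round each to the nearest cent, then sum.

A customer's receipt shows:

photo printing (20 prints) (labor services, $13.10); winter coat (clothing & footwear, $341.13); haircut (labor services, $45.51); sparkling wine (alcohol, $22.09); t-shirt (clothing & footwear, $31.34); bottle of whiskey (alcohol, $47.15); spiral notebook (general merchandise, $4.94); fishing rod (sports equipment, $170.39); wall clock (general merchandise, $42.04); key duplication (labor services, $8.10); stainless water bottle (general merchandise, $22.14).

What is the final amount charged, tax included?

$808.71

Photo printing (20 prints) $13.10: labor services → 4.75% → $0.62
Winter coat $341.13: clothing & footwear → 6% + 2.75% surcharge = 8.75% → $29.85
Haircut $45.51: labor services → 4.75% → $2.16
Sparkling wine $22.09: alcohol → 8% → $1.77
T-shirt $31.34: clothing & footwear → 6% → $1.88
Bottle of whiskey $47.15: alcohol → 8% → $3.77
Spiral notebook $4.94: general merchandise → 8.5% → $0.42
Fishing rod $170.39: sports equipment → 8.5% → $14.48
Wall clock $42.04: general merchandise → 8.5% → $3.57
Key duplication $8.10: labor services → 4.75% → $0.38
Stainless water bottle $22.14: general merchandise → 8.5% → $1.88
Subtotal = $747.93; tax = $60.78; total due = $808.71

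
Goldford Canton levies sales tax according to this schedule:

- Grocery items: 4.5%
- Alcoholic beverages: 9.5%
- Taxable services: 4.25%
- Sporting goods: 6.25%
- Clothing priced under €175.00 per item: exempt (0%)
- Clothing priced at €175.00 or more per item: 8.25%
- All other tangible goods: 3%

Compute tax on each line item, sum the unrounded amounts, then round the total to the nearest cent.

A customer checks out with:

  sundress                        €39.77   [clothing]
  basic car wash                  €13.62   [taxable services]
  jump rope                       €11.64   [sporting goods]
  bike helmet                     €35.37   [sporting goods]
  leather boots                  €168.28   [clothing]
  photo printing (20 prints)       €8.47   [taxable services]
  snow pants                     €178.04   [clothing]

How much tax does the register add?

Sundress €39.77: clothing, under €175.00 → 0% → €0.00
Basic car wash €13.62: taxable services → 4.25% → €0.57885
Jump rope €11.64: sporting goods → 6.25% → €0.7275
Bike helmet €35.37: sporting goods → 6.25% → €2.210625
Leather boots €168.28: clothing, under €175.00 → 0% → €0.00
Photo printing (20 prints) €8.47: taxable services → 4.25% → €0.359975
Snow pants €178.04: clothing, €175.00 or more → 8.25% → €14.6883
Unrounded tax sum = €18.56525 → €18.57

€18.57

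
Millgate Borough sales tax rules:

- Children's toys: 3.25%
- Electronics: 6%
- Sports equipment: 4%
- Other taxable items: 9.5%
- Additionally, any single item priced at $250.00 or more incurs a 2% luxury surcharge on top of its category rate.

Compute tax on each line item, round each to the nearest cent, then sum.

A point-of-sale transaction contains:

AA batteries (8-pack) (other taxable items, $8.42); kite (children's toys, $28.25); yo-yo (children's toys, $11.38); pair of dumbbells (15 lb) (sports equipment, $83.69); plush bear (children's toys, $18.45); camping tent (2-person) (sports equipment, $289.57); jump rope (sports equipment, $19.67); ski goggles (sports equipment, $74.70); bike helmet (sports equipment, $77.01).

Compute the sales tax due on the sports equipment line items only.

Pair of dumbbells (15 lb) $83.69: sports equipment → 4% → $3.35
Camping tent (2-person) $289.57: sports equipment → 4% + 2% surcharge = 6% → $17.37
Jump rope $19.67: sports equipment → 4% → $0.79
Ski goggles $74.70: sports equipment → 4% → $2.99
Bike helmet $77.01: sports equipment → 4% → $3.08
Tax on sports equipment = $3.35 + $17.37 + $0.79 + $2.99 + $3.08 = $27.58

$27.58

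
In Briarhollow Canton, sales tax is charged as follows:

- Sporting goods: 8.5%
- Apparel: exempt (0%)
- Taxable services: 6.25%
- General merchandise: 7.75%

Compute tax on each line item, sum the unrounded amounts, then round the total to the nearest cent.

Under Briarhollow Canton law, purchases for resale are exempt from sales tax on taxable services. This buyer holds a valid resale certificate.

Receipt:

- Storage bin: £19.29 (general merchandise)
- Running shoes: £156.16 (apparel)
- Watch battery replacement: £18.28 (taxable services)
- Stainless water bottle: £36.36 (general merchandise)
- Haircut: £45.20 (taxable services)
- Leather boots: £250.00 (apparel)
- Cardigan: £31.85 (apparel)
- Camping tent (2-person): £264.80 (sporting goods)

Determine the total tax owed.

Storage bin £19.29: general merchandise → 7.75% → £1.494975
Running shoes £156.16: apparel → 0% → £0.00
Watch battery replacement £18.28: taxable services, buyer-exempt → 0% → £0.00
Stainless water bottle £36.36: general merchandise → 7.75% → £2.8179
Haircut £45.20: taxable services, buyer-exempt → 0% → £0.00
Leather boots £250.00: apparel → 0% → £0.00
Cardigan £31.85: apparel → 0% → £0.00
Camping tent (2-person) £264.80: sporting goods → 8.5% → £22.508
Unrounded tax sum = £26.820875 → £26.82

£26.82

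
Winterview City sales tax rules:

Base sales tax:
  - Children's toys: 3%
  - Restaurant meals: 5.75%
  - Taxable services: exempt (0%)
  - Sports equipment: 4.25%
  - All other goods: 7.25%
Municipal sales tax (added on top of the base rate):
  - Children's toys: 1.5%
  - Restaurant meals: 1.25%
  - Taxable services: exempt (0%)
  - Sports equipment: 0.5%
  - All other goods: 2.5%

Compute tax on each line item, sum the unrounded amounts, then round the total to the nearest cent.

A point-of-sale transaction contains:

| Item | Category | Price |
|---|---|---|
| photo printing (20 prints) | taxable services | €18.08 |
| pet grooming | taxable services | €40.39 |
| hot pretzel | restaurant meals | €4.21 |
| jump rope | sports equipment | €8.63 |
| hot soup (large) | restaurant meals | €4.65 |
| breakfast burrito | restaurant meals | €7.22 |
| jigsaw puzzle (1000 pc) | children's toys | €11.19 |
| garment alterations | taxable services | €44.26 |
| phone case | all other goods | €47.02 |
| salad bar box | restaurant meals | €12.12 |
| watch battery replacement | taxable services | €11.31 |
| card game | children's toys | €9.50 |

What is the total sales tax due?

Photo printing (20 prints) €18.08: taxable services → 0% + 0% municipal = 0% → €0.00
Pet grooming €40.39: taxable services → 0% + 0% municipal = 0% → €0.00
Hot pretzel €4.21: restaurant meals → 5.75% + 1.25% municipal = 7% → €0.2947
Jump rope €8.63: sports equipment → 4.25% + 0.5% municipal = 4.75% → €0.409925
Hot soup (large) €4.65: restaurant meals → 5.75% + 1.25% municipal = 7% → €0.3255
Breakfast burrito €7.22: restaurant meals → 5.75% + 1.25% municipal = 7% → €0.5054
Jigsaw puzzle (1000 pc) €11.19: children's toys → 3% + 1.5% municipal = 4.5% → €0.50355
Garment alterations €44.26: taxable services → 0% + 0% municipal = 0% → €0.00
Phone case €47.02: all other goods → 7.25% + 2.5% municipal = 9.75% → €4.58445
Salad bar box €12.12: restaurant meals → 5.75% + 1.25% municipal = 7% → €0.8484
Watch battery replacement €11.31: taxable services → 0% + 0% municipal = 0% → €0.00
Card game €9.50: children's toys → 3% + 1.5% municipal = 4.5% → €0.4275
Unrounded tax sum = €7.899425 → €7.90

€7.90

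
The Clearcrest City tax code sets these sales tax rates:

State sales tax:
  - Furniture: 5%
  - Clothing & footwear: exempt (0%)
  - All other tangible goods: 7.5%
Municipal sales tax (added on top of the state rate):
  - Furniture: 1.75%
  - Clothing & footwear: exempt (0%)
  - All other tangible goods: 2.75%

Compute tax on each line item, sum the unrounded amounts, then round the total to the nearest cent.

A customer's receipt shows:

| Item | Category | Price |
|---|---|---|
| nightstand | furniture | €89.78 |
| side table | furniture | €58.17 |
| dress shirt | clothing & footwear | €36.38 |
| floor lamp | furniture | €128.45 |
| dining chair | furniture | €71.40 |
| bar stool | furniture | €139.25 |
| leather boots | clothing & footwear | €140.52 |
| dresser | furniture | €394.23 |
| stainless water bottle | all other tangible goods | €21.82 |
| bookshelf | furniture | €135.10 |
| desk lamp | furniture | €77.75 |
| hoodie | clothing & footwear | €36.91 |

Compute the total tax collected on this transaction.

€76.09

Nightstand €89.78: furniture → 5% + 1.75% municipal = 6.75% → €6.06015
Side table €58.17: furniture → 5% + 1.75% municipal = 6.75% → €3.926475
Dress shirt €36.38: clothing & footwear → 0% + 0% municipal = 0% → €0.00
Floor lamp €128.45: furniture → 5% + 1.75% municipal = 6.75% → €8.670375
Dining chair €71.40: furniture → 5% + 1.75% municipal = 6.75% → €4.8195
Bar stool €139.25: furniture → 5% + 1.75% municipal = 6.75% → €9.399375
Leather boots €140.52: clothing & footwear → 0% + 0% municipal = 0% → €0.00
Dresser €394.23: furniture → 5% + 1.75% municipal = 6.75% → €26.610525
Stainless water bottle €21.82: all other tangible goods → 7.5% + 2.75% municipal = 10.25% → €2.23655
Bookshelf €135.10: furniture → 5% + 1.75% municipal = 6.75% → €9.11925
Desk lamp €77.75: furniture → 5% + 1.75% municipal = 6.75% → €5.248125
Hoodie €36.91: clothing & footwear → 0% + 0% municipal = 0% → €0.00
Unrounded tax sum = €76.090325 → €76.09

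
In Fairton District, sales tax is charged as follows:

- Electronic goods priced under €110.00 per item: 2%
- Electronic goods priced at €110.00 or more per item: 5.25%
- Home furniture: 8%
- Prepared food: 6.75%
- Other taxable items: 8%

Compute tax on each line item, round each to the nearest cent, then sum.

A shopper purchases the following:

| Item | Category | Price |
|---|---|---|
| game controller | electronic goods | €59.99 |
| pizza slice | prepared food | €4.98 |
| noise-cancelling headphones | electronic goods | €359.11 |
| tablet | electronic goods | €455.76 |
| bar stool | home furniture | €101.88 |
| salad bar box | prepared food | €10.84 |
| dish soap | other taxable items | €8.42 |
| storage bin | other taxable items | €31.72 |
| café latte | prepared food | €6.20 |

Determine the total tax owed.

Game controller €59.99: electronic goods, under €110.00 → 2% → €1.20
Pizza slice €4.98: prepared food → 6.75% → €0.34
Noise-cancelling headphones €359.11: electronic goods, €110.00 or more → 5.25% → €18.85
Tablet €455.76: electronic goods, €110.00 or more → 5.25% → €23.93
Bar stool €101.88: home furniture → 8% → €8.15
Salad bar box €10.84: prepared food → 6.75% → €0.73
Dish soap €8.42: other taxable items → 8% → €0.67
Storage bin €31.72: other taxable items → 8% → €2.54
Café latte €6.20: prepared food → 6.75% → €0.42
Total tax = €1.20 + €0.34 + €18.85 + €23.93 + €8.15 + €0.73 + €0.67 + €2.54 + €0.42 = €56.83

€56.83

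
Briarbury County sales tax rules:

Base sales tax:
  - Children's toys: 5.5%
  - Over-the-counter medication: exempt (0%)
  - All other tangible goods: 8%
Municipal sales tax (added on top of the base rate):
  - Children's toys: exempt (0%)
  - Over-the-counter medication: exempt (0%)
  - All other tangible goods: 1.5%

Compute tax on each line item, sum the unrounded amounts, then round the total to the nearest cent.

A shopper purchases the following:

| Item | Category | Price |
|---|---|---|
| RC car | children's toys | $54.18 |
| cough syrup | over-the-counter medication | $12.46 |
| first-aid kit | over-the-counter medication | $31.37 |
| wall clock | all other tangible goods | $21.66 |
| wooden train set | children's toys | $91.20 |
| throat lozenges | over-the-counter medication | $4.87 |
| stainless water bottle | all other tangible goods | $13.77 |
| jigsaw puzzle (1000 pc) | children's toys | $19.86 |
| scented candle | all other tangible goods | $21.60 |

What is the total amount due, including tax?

RC car $54.18: children's toys → 5.5% + 0% municipal = 5.5% → $2.9799
Cough syrup $12.46: over-the-counter medication → 0% + 0% municipal = 0% → $0.00
First-aid kit $31.37: over-the-counter medication → 0% + 0% municipal = 0% → $0.00
Wall clock $21.66: all other tangible goods → 8% + 1.5% municipal = 9.5% → $2.0577
Wooden train set $91.20: children's toys → 5.5% + 0% municipal = 5.5% → $5.016
Throat lozenges $4.87: over-the-counter medication → 0% + 0% municipal = 0% → $0.00
Stainless water bottle $13.77: all other tangible goods → 8% + 1.5% municipal = 9.5% → $1.30815
Jigsaw puzzle (1000 pc) $19.86: children's toys → 5.5% + 0% municipal = 5.5% → $1.0923
Scented candle $21.60: all other tangible goods → 8% + 1.5% municipal = 9.5% → $2.052
Subtotal = $270.97; unrounded tax = $14.50605 → $14.51; total due = $285.48

$285.48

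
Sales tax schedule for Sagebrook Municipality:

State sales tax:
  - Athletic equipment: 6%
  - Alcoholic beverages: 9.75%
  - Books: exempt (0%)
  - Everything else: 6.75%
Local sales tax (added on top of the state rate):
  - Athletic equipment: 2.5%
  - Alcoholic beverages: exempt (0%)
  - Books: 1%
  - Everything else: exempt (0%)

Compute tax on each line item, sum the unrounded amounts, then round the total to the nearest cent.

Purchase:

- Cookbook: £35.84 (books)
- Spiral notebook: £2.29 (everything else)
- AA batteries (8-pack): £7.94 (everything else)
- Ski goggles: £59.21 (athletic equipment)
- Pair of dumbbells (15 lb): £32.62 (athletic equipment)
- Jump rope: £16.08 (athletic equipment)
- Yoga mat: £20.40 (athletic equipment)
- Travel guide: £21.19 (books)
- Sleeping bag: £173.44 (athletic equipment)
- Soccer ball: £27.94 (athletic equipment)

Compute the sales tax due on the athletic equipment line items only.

Ski goggles £59.21: athletic equipment → 6% + 2.5% local = 8.5% → £5.03285
Pair of dumbbells (15 lb) £32.62: athletic equipment → 6% + 2.5% local = 8.5% → £2.7727
Jump rope £16.08: athletic equipment → 6% + 2.5% local = 8.5% → £1.3668
Yoga mat £20.40: athletic equipment → 6% + 2.5% local = 8.5% → £1.734
Sleeping bag £173.44: athletic equipment → 6% + 2.5% local = 8.5% → £14.7424
Soccer ball £27.94: athletic equipment → 6% + 2.5% local = 8.5% → £2.3749
Tax on athletic equipment: unrounded sum = £28.02365 → £28.02

£28.02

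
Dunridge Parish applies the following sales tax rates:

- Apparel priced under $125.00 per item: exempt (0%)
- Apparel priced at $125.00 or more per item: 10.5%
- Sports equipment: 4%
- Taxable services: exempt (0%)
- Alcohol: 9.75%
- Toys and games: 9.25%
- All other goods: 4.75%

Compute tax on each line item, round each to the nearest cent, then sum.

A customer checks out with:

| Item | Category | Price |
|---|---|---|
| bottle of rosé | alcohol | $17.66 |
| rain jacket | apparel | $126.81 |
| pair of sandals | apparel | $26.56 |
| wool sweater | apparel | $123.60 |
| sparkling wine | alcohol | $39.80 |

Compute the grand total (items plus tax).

Bottle of rosé $17.66: alcohol → 9.75% → $1.72
Rain jacket $126.81: apparel, $125.00 or more → 10.5% → $13.32
Pair of sandals $26.56: apparel, under $125.00 → 0% → $0.00
Wool sweater $123.60: apparel, under $125.00 → 0% → $0.00
Sparkling wine $39.80: alcohol → 9.75% → $3.88
Subtotal = $334.43; tax = $18.92; total due = $353.35

$353.35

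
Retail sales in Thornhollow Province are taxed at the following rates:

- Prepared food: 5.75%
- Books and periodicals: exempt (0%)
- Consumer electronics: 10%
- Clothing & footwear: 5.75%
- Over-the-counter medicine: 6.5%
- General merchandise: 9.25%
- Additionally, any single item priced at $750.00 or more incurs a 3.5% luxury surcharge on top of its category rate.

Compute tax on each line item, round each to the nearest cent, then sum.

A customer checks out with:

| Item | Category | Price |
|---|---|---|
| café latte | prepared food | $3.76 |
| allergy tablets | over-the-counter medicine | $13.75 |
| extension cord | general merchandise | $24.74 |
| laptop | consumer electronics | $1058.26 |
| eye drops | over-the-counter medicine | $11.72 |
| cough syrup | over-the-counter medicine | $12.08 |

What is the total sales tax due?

$147.82

Café latte $3.76: prepared food → 5.75% → $0.22
Allergy tablets $13.75: over-the-counter medicine → 6.5% → $0.89
Extension cord $24.74: general merchandise → 9.25% → $2.29
Laptop $1058.26: consumer electronics → 10% + 3.5% surcharge = 13.5% → $142.87
Eye drops $11.72: over-the-counter medicine → 6.5% → $0.76
Cough syrup $12.08: over-the-counter medicine → 6.5% → $0.79
Total tax = $0.22 + $0.89 + $2.29 + $142.87 + $0.76 + $0.79 = $147.82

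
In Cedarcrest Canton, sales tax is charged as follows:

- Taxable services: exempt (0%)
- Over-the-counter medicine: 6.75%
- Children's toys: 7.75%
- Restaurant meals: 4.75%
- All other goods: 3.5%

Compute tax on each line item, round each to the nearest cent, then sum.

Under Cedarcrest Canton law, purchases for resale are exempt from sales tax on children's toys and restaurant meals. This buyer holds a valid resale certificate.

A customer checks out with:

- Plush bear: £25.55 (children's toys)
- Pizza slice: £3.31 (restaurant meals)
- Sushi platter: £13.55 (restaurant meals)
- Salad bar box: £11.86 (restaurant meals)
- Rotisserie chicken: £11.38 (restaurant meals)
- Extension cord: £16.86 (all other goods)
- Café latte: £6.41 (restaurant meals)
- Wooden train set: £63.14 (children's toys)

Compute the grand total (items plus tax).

£152.65

Plush bear £25.55: children's toys, buyer-exempt → 0% → £0.00
Pizza slice £3.31: restaurant meals, buyer-exempt → 0% → £0.00
Sushi platter £13.55: restaurant meals, buyer-exempt → 0% → £0.00
Salad bar box £11.86: restaurant meals, buyer-exempt → 0% → £0.00
Rotisserie chicken £11.38: restaurant meals, buyer-exempt → 0% → £0.00
Extension cord £16.86: all other goods → 3.5% → £0.59
Café latte £6.41: restaurant meals, buyer-exempt → 0% → £0.00
Wooden train set £63.14: children's toys, buyer-exempt → 0% → £0.00
Subtotal = £152.06; tax = £0.59; total due = £152.65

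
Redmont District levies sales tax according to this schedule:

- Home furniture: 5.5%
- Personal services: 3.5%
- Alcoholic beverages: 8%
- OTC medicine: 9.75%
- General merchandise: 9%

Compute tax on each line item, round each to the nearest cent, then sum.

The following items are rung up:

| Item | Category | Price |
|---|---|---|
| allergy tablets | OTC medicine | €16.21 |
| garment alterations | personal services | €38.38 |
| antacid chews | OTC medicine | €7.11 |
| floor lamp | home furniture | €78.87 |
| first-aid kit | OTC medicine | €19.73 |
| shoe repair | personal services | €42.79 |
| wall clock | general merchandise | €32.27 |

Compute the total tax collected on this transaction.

Allergy tablets €16.21: OTC medicine → 9.75% → €1.58
Garment alterations €38.38: personal services → 3.5% → €1.34
Antacid chews €7.11: OTC medicine → 9.75% → €0.69
Floor lamp €78.87: home furniture → 5.5% → €4.34
First-aid kit €19.73: OTC medicine → 9.75% → €1.92
Shoe repair €42.79: personal services → 3.5% → €1.50
Wall clock €32.27: general merchandise → 9% → €2.90
Total tax = €1.58 + €1.34 + €0.69 + €4.34 + €1.92 + €1.50 + €2.90 = €14.27

€14.27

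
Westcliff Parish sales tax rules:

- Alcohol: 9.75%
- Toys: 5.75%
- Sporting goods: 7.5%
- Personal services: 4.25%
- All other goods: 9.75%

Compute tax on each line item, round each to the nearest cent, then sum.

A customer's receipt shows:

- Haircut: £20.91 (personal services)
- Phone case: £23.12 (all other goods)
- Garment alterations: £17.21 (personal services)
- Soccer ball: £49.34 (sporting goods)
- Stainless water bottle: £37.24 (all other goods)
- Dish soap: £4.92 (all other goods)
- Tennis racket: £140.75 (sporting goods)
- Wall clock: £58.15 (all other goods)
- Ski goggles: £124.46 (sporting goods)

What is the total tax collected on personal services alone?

Haircut £20.91: personal services → 4.25% → £0.89
Garment alterations £17.21: personal services → 4.25% → £0.73
Tax on personal services = £0.89 + £0.73 = £1.62

£1.62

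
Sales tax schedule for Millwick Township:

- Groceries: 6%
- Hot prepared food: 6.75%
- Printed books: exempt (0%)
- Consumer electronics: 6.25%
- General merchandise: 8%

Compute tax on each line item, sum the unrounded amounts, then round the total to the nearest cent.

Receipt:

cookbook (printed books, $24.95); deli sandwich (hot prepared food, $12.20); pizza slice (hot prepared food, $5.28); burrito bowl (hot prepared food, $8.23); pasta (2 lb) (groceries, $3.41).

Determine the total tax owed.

$1.94

Cookbook $24.95: printed books → 0% → $0.00
Deli sandwich $12.20: hot prepared food → 6.75% → $0.8235
Pizza slice $5.28: hot prepared food → 6.75% → $0.3564
Burrito bowl $8.23: hot prepared food → 6.75% → $0.555525
Pasta (2 lb) $3.41: groceries → 6% → $0.2046
Unrounded tax sum = $1.940025 → $1.94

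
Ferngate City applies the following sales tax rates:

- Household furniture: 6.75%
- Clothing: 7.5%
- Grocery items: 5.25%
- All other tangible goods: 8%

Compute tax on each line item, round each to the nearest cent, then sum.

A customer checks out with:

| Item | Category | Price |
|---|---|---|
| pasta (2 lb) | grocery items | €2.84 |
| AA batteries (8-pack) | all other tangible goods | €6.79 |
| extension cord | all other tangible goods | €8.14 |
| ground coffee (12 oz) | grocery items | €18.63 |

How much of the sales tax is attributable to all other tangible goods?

€1.19

AA batteries (8-pack) €6.79: all other tangible goods → 8% → €0.54
Extension cord €8.14: all other tangible goods → 8% → €0.65
Tax on all other tangible goods = €0.54 + €0.65 = €1.19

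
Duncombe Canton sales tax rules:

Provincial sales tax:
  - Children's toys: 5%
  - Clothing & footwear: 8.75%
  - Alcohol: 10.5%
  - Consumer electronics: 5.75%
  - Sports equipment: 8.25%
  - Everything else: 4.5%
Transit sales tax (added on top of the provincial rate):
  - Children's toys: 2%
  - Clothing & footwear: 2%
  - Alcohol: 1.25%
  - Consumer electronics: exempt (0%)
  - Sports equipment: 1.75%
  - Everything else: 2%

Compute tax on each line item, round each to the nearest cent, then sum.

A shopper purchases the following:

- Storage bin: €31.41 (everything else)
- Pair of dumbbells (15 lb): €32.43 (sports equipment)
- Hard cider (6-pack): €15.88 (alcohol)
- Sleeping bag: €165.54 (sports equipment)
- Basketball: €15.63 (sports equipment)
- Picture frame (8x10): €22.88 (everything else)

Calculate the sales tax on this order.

€26.75

Storage bin €31.41: everything else → 4.5% + 2% transit = 6.5% → €2.04
Pair of dumbbells (15 lb) €32.43: sports equipment → 8.25% + 1.75% transit = 10% → €3.24
Hard cider (6-pack) €15.88: alcohol → 10.5% + 1.25% transit = 11.75% → €1.87
Sleeping bag €165.54: sports equipment → 8.25% + 1.75% transit = 10% → €16.55
Basketball €15.63: sports equipment → 8.25% + 1.75% transit = 10% → €1.56
Picture frame (8x10) €22.88: everything else → 4.5% + 2% transit = 6.5% → €1.49
Total tax = €2.04 + €3.24 + €1.87 + €16.55 + €1.56 + €1.49 = €26.75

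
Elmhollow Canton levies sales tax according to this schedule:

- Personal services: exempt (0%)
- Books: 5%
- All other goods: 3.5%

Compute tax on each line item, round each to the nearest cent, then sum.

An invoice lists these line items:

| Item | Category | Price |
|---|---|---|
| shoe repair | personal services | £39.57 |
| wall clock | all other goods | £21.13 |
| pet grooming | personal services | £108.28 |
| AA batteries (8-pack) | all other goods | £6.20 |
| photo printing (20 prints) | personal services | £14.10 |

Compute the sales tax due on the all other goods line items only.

£0.96

Wall clock £21.13: all other goods → 3.5% → £0.74
AA batteries (8-pack) £6.20: all other goods → 3.5% → £0.22
Tax on all other goods = £0.74 + £0.22 = £0.96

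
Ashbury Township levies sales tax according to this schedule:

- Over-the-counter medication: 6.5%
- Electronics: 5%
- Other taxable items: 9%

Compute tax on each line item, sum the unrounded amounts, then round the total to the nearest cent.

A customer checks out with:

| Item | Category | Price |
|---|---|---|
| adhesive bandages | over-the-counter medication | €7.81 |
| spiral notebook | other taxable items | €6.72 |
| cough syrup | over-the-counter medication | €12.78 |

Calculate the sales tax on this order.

Adhesive bandages €7.81: over-the-counter medication → 6.5% → €0.50765
Spiral notebook €6.72: other taxable items → 9% → €0.6048
Cough syrup €12.78: over-the-counter medication → 6.5% → €0.8307
Unrounded tax sum = €1.94315 → €1.94

€1.94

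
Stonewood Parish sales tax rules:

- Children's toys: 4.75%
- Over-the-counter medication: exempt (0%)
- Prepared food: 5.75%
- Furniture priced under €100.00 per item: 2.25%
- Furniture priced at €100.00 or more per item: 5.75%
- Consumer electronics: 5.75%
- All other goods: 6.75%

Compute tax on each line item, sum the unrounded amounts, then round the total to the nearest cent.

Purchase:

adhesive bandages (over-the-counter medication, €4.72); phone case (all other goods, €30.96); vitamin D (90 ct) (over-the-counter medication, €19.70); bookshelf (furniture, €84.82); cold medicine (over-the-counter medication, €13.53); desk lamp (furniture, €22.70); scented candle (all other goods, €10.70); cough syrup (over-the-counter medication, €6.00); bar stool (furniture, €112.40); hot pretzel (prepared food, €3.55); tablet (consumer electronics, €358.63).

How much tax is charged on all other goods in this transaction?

Phone case €30.96: all other goods → 6.75% → €2.0898
Scented candle €10.70: all other goods → 6.75% → €0.72225
Tax on all other goods: unrounded sum = €2.81205 → €2.81

€2.81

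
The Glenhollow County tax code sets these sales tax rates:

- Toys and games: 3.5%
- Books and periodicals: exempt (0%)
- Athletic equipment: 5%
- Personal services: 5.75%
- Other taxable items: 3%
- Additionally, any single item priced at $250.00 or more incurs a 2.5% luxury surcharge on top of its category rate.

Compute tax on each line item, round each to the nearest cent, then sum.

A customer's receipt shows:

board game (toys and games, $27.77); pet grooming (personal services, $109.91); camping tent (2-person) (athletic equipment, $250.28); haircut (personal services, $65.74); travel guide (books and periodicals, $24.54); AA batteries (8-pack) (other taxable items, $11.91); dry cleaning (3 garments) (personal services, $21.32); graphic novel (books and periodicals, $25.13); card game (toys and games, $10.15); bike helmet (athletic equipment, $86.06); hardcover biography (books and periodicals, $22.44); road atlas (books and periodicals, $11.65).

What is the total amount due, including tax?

$702.99

Board game $27.77: toys and games → 3.5% → $0.97
Pet grooming $109.91: personal services → 5.75% → $6.32
Camping tent (2-person) $250.28: athletic equipment → 5% + 2.5% surcharge = 7.5% → $18.77
Haircut $65.74: personal services → 5.75% → $3.78
Travel guide $24.54: books and periodicals → 0% → $0.00
AA batteries (8-pack) $11.91: other taxable items → 3% → $0.36
Dry cleaning (3 garments) $21.32: personal services → 5.75% → $1.23
Graphic novel $25.13: books and periodicals → 0% → $0.00
Card game $10.15: toys and games → 3.5% → $0.36
Bike helmet $86.06: athletic equipment → 5% → $4.30
Hardcover biography $22.44: books and periodicals → 0% → $0.00
Road atlas $11.65: books and periodicals → 0% → $0.00
Subtotal = $666.90; tax = $36.09; total due = $702.99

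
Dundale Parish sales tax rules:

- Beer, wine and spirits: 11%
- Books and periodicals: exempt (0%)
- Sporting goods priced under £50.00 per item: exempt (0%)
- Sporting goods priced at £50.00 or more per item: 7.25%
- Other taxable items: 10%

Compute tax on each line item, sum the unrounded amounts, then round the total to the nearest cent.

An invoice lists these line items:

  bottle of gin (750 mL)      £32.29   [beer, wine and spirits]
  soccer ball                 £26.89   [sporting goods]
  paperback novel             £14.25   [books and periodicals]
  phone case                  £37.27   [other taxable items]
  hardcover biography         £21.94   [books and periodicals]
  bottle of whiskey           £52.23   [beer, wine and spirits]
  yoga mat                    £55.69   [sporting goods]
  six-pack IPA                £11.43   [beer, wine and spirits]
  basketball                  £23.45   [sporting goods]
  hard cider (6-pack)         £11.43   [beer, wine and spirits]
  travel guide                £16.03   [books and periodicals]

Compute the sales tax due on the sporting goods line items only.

Soccer ball £26.89: sporting goods, under £50.00 → 0% → £0.00
Yoga mat £55.69: sporting goods, £50.00 or more → 7.25% → £4.037525
Basketball £23.45: sporting goods, under £50.00 → 0% → £0.00
Tax on sporting goods: unrounded sum = £4.037525 → £4.04

£4.04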